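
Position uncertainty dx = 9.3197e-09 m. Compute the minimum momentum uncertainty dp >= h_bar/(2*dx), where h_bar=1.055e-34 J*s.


dp = h_bar / (2 * dx)
= 1.055e-34 / (2 * 9.3197e-09)
= 1.055e-34 / 1.8639e-08
= 5.6601e-27 kg*m/s

5.6601e-27


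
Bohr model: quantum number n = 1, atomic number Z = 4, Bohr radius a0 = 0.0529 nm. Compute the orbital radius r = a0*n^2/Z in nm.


r = a0 * n^2 / Z
= 0.0529 * 1^2 / 4
= 0.0529 * 1 / 4
= 0.0132 nm

0.0132


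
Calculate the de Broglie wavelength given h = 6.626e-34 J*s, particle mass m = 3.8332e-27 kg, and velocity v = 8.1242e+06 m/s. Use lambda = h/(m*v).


lambda = h / (m * v)
= 6.626e-34 / (3.8332e-27 * 8.1242e+06)
= 6.626e-34 / 3.1142e-20
= 2.1277e-14 m

2.1277e-14


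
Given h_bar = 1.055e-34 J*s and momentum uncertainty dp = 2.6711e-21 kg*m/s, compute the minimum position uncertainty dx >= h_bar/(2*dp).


dx = h_bar / (2 * dp)
= 1.055e-34 / (2 * 2.6711e-21)
= 1.055e-34 / 5.3422e-21
= 1.9748e-14 m

1.9748e-14


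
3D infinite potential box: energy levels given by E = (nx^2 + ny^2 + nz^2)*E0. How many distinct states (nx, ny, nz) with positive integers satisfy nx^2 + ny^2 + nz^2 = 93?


Enumerate all (nx, ny, nz) with nx^2 + ny^2 + nz^2 = 93:
(2,5,8)
(2,8,5)
(5,2,8)
(5,8,2)
(8,2,5)
(8,5,2)
Total degeneracy = 6

6


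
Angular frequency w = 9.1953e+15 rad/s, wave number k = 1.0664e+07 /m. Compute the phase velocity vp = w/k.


vp = w / k
= 9.1953e+15 / 1.0664e+07
= 8.6227e+08 m/s

8.6227e+08


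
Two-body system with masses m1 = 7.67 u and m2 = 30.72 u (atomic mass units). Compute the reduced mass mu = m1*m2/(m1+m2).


mu = m1 * m2 / (m1 + m2)
= 7.67 * 30.72 / (7.67 + 30.72)
= 235.6224 / 38.39
= 6.1376 u

6.1376


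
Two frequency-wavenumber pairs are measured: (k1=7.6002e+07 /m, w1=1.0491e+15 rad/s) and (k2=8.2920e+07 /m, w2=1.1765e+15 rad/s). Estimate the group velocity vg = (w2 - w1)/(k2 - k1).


vg = (w2 - w1) / (k2 - k1)
= (1.1765e+15 - 1.0491e+15) / (8.2920e+07 - 7.6002e+07)
= 1.2740e+14 / 6.9180e+06
= 1.8416e+07 m/s

1.8416e+07


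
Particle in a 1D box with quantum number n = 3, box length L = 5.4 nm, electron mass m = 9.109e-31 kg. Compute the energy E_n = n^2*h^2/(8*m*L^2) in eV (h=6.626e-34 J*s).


E = n^2 * h^2 / (8 * m * L^2)
= 3^2 * (6.626e-34)^2 / (8 * 9.109e-31 * (5.4e-9)^2)
= 9 * 4.3904e-67 / (8 * 9.109e-31 * 2.9160e-17)
= 1.8595e-20 J
= 0.1161 eV

0.1161


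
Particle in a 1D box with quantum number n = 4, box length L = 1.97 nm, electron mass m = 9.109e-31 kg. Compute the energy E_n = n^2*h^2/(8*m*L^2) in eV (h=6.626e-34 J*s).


E = n^2 * h^2 / (8 * m * L^2)
= 4^2 * (6.626e-34)^2 / (8 * 9.109e-31 * (1.97e-9)^2)
= 16 * 4.3904e-67 / (8 * 9.109e-31 * 3.8809e-18)
= 2.4839e-19 J
= 1.5505 eV

1.5505


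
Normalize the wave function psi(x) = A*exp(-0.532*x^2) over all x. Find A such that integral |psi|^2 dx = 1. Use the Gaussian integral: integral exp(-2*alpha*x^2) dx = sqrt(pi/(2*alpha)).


integral |psi|^2 dx = A^2 * sqrt(pi/(2*alpha)) = 1
A^2 = sqrt(2*alpha/pi)
= sqrt(2 * 0.532 / pi)
= 0.581964
A = sqrt(0.581964)
= 0.7629

0.7629


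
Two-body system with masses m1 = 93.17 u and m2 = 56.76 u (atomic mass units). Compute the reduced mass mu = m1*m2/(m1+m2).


mu = m1 * m2 / (m1 + m2)
= 93.17 * 56.76 / (93.17 + 56.76)
= 5288.3292 / 149.93
= 35.272 u

35.272


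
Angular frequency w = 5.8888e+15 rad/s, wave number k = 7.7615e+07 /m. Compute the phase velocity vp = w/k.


vp = w / k
= 5.8888e+15 / 7.7615e+07
= 7.5872e+07 m/s

7.5872e+07


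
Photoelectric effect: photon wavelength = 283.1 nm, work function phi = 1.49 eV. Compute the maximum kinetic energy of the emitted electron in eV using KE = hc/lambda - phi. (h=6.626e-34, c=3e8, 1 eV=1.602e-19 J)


E_photon = hc / lambda
= (6.626e-34)(3e8) / (283.1e-9)
= 7.0215e-19 J
= 4.383 eV
KE = E_photon - phi
= 4.383 - 1.49
= 2.893 eV

2.893


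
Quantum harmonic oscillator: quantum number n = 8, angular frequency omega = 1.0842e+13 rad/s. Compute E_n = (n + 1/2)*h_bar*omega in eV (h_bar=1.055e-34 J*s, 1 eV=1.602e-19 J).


E = (n + 1/2) * h_bar * omega
= (8 + 0.5) * 1.055e-34 * 1.0842e+13
= 8.5 * 1.1438e-21
= 9.7226e-21 J
= 0.0607 eV

0.0607


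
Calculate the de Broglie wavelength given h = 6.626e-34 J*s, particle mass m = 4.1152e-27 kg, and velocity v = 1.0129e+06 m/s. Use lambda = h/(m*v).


lambda = h / (m * v)
= 6.626e-34 / (4.1152e-27 * 1.0129e+06)
= 6.626e-34 / 4.1683e-21
= 1.5896e-13 m

1.5896e-13


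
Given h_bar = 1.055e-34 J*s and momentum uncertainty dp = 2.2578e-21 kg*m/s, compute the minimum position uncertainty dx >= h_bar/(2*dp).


dx = h_bar / (2 * dp)
= 1.055e-34 / (2 * 2.2578e-21)
= 1.055e-34 / 4.5156e-21
= 2.3363e-14 m

2.3363e-14


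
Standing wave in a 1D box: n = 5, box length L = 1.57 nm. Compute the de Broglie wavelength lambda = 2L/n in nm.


lambda = 2L / n
= 2 * 1.57 / 5
= 3.14 / 5
= 0.628 nm

0.628


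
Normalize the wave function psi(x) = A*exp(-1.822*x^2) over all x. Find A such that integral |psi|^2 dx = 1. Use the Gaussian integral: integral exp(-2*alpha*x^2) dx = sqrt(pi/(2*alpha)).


integral |psi|^2 dx = A^2 * sqrt(pi/(2*alpha)) = 1
A^2 = sqrt(2*alpha/pi)
= sqrt(2 * 1.822 / pi)
= 1.076996
A = sqrt(1.076996)
= 1.0378

1.0378


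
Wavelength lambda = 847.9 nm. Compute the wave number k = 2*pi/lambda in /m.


k = 2 * pi / lambda
= 6.2832 / (847.9e-9)
= 6.2832 / 8.4790e-07
= 7.4103e+06 /m

7.4103e+06


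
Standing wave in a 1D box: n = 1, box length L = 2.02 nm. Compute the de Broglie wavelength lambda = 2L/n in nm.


lambda = 2L / n
= 2 * 2.02 / 1
= 4.04 / 1
= 4.04 nm

4.04


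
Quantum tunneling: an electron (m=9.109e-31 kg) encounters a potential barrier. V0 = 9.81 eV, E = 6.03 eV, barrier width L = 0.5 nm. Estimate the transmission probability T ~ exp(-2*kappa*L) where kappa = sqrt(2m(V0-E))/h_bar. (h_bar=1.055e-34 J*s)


V0 - E = 3.78 eV = 6.0556e-19 J
kappa = sqrt(2 * m * (V0-E)) / h_bar
= sqrt(2 * 9.109e-31 * 6.0556e-19) / 1.055e-34
= 9.9558e+09 /m
2*kappa*L = 2 * 9.9558e+09 * 0.5e-9
= 9.9558
T = exp(-9.9558) = 4.745283e-05

4.745283e-05


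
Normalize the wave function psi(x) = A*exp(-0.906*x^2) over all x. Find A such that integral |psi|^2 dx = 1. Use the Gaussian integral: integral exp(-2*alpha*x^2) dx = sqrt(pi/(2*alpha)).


integral |psi|^2 dx = A^2 * sqrt(pi/(2*alpha)) = 1
A^2 = sqrt(2*alpha/pi)
= sqrt(2 * 0.906 / pi)
= 0.759459
A = sqrt(0.759459)
= 0.8715

0.8715


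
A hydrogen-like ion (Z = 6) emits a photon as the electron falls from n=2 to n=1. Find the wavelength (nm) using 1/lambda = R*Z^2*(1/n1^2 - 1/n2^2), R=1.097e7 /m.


1/lambda = R * Z^2 * (1/n1^2 - 1/n2^2)
= 1.097e7 * 6^2 * (1/1^2 - 1/2^2)
= 1.097e7 * 36 * (1.0 - 0.25)
= 2.9619e+08 /m
lambda = 1 / 2.9619e+08
= 3.3762 nm

3.3762


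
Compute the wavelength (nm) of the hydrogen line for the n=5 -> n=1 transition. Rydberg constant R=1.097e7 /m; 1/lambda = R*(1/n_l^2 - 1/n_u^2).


1/lambda = R * (1/n_l^2 - 1/n_u^2)
= 1.097e7 * (1/1^2 - 1/5^2)
= 1.097e7 * (1.0 - 0.04)
= 1.097e7 * 0.96
= 1.0531e+07 /m
lambda = 1 / 1.0531e+07 = 94.9559 nm

94.9559


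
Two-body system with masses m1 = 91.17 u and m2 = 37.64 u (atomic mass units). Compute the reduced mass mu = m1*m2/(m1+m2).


mu = m1 * m2 / (m1 + m2)
= 91.17 * 37.64 / (91.17 + 37.64)
= 3431.6388 / 128.81
= 26.6411 u

26.6411


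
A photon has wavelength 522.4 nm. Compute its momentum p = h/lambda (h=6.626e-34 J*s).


p = h / lambda
= 6.626e-34 / (522.4e-9)
= 6.626e-34 / 5.2240e-07
= 1.2684e-27 kg*m/s

1.2684e-27


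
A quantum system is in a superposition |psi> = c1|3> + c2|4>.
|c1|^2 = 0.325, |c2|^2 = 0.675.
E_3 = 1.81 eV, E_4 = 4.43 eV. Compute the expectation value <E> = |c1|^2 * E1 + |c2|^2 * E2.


<E> = |c1|^2 * E1 + |c2|^2 * E2
= 0.325 * 1.81 + 0.675 * 4.43
= 0.5883 + 2.9903
= 3.5785 eV

3.5785


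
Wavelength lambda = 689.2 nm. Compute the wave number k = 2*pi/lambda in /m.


k = 2 * pi / lambda
= 6.2832 / (689.2e-9)
= 6.2832 / 6.8920e-07
= 9.1166e+06 /m

9.1166e+06


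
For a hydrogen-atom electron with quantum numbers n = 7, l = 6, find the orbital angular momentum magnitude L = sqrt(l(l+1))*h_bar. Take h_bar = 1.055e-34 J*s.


L = sqrt(l*(l+1)) * h_bar
= sqrt(6 * 7) * 1.055e-34
= sqrt(42) * 1.055e-34
= 6.4807 * 1.055e-34
= 6.8372e-34 J*s

6.8372e-34


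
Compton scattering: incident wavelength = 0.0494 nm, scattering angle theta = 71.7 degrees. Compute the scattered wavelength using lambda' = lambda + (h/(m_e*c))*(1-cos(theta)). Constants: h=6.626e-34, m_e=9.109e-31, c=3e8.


Compton wavelength: h/(m_e*c) = 2.4247e-12 m
d_lambda = 2.4247e-12 * (1 - cos(71.7 deg))
= 2.4247e-12 * 0.686008
= 1.6634e-12 m = 0.001663 nm
lambda' = 0.0494 + 0.001663
= 0.051063 nm

0.051063


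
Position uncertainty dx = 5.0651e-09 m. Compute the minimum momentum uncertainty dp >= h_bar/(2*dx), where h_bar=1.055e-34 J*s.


dp = h_bar / (2 * dx)
= 1.055e-34 / (2 * 5.0651e-09)
= 1.055e-34 / 1.0130e-08
= 1.0414e-26 kg*m/s

1.0414e-26


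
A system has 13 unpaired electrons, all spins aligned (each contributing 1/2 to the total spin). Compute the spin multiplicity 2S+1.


Total spin S = N * (1/2) = 13 * 0.5 = 6.5
Spin multiplicity = 2S + 1
= 2 * 6.5 + 1
= 14

14


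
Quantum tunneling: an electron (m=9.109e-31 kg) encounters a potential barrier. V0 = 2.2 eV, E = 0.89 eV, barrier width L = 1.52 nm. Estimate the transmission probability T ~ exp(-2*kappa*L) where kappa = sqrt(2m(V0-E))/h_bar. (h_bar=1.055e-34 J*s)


V0 - E = 1.31 eV = 2.0986e-19 J
kappa = sqrt(2 * m * (V0-E)) / h_bar
= sqrt(2 * 9.109e-31 * 2.0986e-19) / 1.055e-34
= 5.8609e+09 /m
2*kappa*L = 2 * 5.8609e+09 * 1.52e-9
= 17.8172
T = exp(-17.8172) = 1.828553e-08

1.828553e-08


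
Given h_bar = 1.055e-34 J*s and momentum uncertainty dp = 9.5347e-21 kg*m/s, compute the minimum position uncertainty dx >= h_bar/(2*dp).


dx = h_bar / (2 * dp)
= 1.055e-34 / (2 * 9.5347e-21)
= 1.055e-34 / 1.9069e-20
= 5.5324e-15 m

5.5324e-15


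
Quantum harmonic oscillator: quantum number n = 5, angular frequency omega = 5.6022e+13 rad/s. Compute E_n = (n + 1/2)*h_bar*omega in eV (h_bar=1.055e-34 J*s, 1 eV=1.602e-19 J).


E = (n + 1/2) * h_bar * omega
= (5 + 0.5) * 1.055e-34 * 5.6022e+13
= 5.5 * 5.9103e-21
= 3.2507e-20 J
= 0.2029 eV

0.2029


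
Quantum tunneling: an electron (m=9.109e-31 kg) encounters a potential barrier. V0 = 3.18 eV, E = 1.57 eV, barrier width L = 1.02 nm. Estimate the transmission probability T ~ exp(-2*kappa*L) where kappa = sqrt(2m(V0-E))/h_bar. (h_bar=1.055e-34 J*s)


V0 - E = 1.61 eV = 2.5792e-19 J
kappa = sqrt(2 * m * (V0-E)) / h_bar
= sqrt(2 * 9.109e-31 * 2.5792e-19) / 1.055e-34
= 6.4974e+09 /m
2*kappa*L = 2 * 6.4974e+09 * 1.02e-9
= 13.2548
T = exp(-13.2548) = 1.751967e-06

1.751967e-06


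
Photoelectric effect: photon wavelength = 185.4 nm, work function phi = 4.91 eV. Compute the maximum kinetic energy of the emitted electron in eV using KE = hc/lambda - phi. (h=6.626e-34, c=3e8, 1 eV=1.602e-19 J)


E_photon = hc / lambda
= (6.626e-34)(3e8) / (185.4e-9)
= 1.0722e-18 J
= 6.6927 eV
KE = E_photon - phi
= 6.6927 - 4.91
= 1.7827 eV

1.7827


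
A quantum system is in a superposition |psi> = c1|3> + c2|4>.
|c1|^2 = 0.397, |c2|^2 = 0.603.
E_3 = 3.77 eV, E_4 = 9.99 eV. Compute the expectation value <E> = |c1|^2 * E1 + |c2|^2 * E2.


<E> = |c1|^2 * E1 + |c2|^2 * E2
= 0.397 * 3.77 + 0.603 * 9.99
= 1.4967 + 6.024
= 7.5207 eV

7.5207


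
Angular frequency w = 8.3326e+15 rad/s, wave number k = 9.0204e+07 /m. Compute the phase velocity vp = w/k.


vp = w / k
= 8.3326e+15 / 9.0204e+07
= 9.2375e+07 m/s

9.2375e+07


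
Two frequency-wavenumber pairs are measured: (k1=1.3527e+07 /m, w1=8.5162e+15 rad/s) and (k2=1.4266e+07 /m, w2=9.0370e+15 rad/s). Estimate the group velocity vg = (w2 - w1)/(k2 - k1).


vg = (w2 - w1) / (k2 - k1)
= (9.0370e+15 - 8.5162e+15) / (1.4266e+07 - 1.3527e+07)
= 5.2080e+14 / 7.3900e+05
= 7.0474e+08 m/s

7.0474e+08


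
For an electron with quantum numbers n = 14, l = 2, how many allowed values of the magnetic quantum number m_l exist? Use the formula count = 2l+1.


m_l ranges from -l to +l in integer steps
So m_l goes from -2 to +2
Count = 2l + 1 = 2*2 + 1
= 5

5


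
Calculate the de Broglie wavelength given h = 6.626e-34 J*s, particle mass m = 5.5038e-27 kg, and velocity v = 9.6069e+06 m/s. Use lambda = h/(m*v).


lambda = h / (m * v)
= 6.626e-34 / (5.5038e-27 * 9.6069e+06)
= 6.626e-34 / 5.2874e-20
= 1.2532e-14 m

1.2532e-14


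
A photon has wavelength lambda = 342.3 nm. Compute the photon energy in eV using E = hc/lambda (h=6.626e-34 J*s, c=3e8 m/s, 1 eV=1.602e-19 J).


E = hc / lambda
= (6.626e-34)(3e8) / (342.3e-9)
= 1.9878e-25 / 3.4230e-07
= 5.8072e-19 J
Converting to eV: 5.8072e-19 / 1.602e-19
= 3.625 eV

3.625


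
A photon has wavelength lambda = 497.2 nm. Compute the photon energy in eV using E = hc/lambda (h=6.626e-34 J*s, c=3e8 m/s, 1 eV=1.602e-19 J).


E = hc / lambda
= (6.626e-34)(3e8) / (497.2e-9)
= 1.9878e-25 / 4.9720e-07
= 3.9980e-19 J
Converting to eV: 3.9980e-19 / 1.602e-19
= 2.4956 eV

2.4956


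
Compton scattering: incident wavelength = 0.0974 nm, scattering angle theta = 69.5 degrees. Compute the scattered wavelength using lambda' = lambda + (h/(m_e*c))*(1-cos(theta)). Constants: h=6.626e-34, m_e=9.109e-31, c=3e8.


Compton wavelength: h/(m_e*c) = 2.4247e-12 m
d_lambda = 2.4247e-12 * (1 - cos(69.5 deg))
= 2.4247e-12 * 0.649793
= 1.5756e-12 m = 0.001576 nm
lambda' = 0.0974 + 0.001576
= 0.098976 nm

0.098976


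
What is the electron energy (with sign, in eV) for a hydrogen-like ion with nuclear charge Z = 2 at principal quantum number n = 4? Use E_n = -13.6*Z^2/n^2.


E_n = -13.6 * Z^2 / n^2
= -13.6 * 2^2 / 4^2
= -13.6 * 4 / 16
= -3.4 eV

-3.4


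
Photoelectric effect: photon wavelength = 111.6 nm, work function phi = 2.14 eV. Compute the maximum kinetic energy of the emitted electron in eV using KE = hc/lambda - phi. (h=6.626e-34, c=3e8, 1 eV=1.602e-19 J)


E_photon = hc / lambda
= (6.626e-34)(3e8) / (111.6e-9)
= 1.7812e-18 J
= 11.1185 eV
KE = E_photon - phi
= 11.1185 - 2.14
= 8.9785 eV

8.9785


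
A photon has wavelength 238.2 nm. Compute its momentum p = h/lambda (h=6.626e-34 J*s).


p = h / lambda
= 6.626e-34 / (238.2e-9)
= 6.626e-34 / 2.3820e-07
= 2.7817e-27 kg*m/s

2.7817e-27


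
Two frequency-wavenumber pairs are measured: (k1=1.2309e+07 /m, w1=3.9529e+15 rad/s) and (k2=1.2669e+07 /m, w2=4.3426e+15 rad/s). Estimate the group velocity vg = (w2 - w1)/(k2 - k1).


vg = (w2 - w1) / (k2 - k1)
= (4.3426e+15 - 3.9529e+15) / (1.2669e+07 - 1.2309e+07)
= 3.8970e+14 / 3.6000e+05
= 1.0825e+09 m/s

1.0825e+09


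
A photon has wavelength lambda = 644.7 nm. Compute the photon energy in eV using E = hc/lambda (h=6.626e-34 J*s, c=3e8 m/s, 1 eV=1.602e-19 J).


E = hc / lambda
= (6.626e-34)(3e8) / (644.7e-9)
= 1.9878e-25 / 6.4470e-07
= 3.0833e-19 J
Converting to eV: 3.0833e-19 / 1.602e-19
= 1.9247 eV

1.9247


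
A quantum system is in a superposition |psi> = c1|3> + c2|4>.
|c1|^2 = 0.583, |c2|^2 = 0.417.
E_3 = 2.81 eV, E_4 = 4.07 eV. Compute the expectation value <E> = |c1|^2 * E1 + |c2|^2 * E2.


<E> = |c1|^2 * E1 + |c2|^2 * E2
= 0.583 * 2.81 + 0.417 * 4.07
= 1.6382 + 1.6972
= 3.3354 eV

3.3354


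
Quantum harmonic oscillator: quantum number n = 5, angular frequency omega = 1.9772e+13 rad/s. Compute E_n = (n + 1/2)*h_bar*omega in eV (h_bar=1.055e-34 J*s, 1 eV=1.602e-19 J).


E = (n + 1/2) * h_bar * omega
= (5 + 0.5) * 1.055e-34 * 1.9772e+13
= 5.5 * 2.0859e-21
= 1.1473e-20 J
= 0.0716 eV

0.0716


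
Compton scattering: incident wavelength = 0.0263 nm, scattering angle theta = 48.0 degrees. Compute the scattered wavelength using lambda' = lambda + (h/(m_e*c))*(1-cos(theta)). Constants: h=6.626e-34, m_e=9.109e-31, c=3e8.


Compton wavelength: h/(m_e*c) = 2.4247e-12 m
d_lambda = 2.4247e-12 * (1 - cos(48.0 deg))
= 2.4247e-12 * 0.330869
= 8.0226e-13 m = 0.000802 nm
lambda' = 0.0263 + 0.000802
= 0.027102 nm

0.027102


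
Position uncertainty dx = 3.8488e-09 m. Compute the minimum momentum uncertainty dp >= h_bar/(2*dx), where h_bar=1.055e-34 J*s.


dp = h_bar / (2 * dx)
= 1.055e-34 / (2 * 3.8488e-09)
= 1.055e-34 / 7.6976e-09
= 1.3706e-26 kg*m/s

1.3706e-26


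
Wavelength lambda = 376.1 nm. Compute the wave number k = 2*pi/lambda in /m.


k = 2 * pi / lambda
= 6.2832 / (376.1e-9)
= 6.2832 / 3.7610e-07
= 1.6706e+07 /m

1.6706e+07


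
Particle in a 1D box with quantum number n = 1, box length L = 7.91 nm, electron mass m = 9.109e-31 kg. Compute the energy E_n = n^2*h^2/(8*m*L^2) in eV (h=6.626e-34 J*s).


E = n^2 * h^2 / (8 * m * L^2)
= 1^2 * (6.626e-34)^2 / (8 * 9.109e-31 * (7.91e-9)^2)
= 1 * 4.3904e-67 / (8 * 9.109e-31 * 6.2568e-17)
= 9.6292e-22 J
= 0.006 eV

0.006


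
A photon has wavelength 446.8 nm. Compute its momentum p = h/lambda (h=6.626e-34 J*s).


p = h / lambda
= 6.626e-34 / (446.8e-9)
= 6.626e-34 / 4.4680e-07
= 1.4830e-27 kg*m/s

1.4830e-27


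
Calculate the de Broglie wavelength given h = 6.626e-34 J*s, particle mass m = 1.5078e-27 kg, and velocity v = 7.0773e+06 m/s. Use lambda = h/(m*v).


lambda = h / (m * v)
= 6.626e-34 / (1.5078e-27 * 7.0773e+06)
= 6.626e-34 / 1.0671e-20
= 6.2093e-14 m

6.2093e-14


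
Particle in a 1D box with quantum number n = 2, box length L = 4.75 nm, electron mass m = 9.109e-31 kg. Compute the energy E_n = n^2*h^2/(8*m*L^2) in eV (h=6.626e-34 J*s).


E = n^2 * h^2 / (8 * m * L^2)
= 2^2 * (6.626e-34)^2 / (8 * 9.109e-31 * (4.75e-9)^2)
= 4 * 4.3904e-67 / (8 * 9.109e-31 * 2.2563e-17)
= 1.0681e-20 J
= 0.0667 eV

0.0667


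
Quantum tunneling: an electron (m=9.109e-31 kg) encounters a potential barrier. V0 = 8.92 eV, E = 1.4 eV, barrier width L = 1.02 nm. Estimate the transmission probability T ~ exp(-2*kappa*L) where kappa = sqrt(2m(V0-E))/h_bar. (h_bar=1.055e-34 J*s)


V0 - E = 7.52 eV = 1.2047e-18 J
kappa = sqrt(2 * m * (V0-E)) / h_bar
= sqrt(2 * 9.109e-31 * 1.2047e-18) / 1.055e-34
= 1.4042e+10 /m
2*kappa*L = 2 * 1.4042e+10 * 1.02e-9
= 28.6463
T = exp(-28.6463) = 3.623086e-13

3.623086e-13


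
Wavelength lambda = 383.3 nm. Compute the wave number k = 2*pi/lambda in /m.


k = 2 * pi / lambda
= 6.2832 / (383.3e-9)
= 6.2832 / 3.8330e-07
= 1.6392e+07 /m

1.6392e+07


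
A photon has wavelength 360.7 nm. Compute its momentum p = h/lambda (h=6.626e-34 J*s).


p = h / lambda
= 6.626e-34 / (360.7e-9)
= 6.626e-34 / 3.6070e-07
= 1.8370e-27 kg*m/s

1.8370e-27


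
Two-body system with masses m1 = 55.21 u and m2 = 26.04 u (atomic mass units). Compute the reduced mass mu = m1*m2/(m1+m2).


mu = m1 * m2 / (m1 + m2)
= 55.21 * 26.04 / (55.21 + 26.04)
= 1437.6684 / 81.25
= 17.6944 u

17.6944


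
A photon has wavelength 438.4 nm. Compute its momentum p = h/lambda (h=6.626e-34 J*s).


p = h / lambda
= 6.626e-34 / (438.4e-9)
= 6.626e-34 / 4.3840e-07
= 1.5114e-27 kg*m/s

1.5114e-27


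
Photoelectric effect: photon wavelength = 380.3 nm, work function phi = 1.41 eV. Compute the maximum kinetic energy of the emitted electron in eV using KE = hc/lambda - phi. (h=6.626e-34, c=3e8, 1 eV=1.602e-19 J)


E_photon = hc / lambda
= (6.626e-34)(3e8) / (380.3e-9)
= 5.2269e-19 J
= 3.2628 eV
KE = E_photon - phi
= 3.2628 - 1.41
= 1.8528 eV

1.8528


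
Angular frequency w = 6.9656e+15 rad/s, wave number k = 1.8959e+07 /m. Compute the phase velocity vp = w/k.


vp = w / k
= 6.9656e+15 / 1.8959e+07
= 3.6740e+08 m/s

3.6740e+08


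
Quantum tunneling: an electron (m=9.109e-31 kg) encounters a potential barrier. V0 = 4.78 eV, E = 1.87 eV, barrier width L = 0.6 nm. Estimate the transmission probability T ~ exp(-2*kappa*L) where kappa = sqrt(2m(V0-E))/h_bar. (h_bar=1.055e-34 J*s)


V0 - E = 2.91 eV = 4.6618e-19 J
kappa = sqrt(2 * m * (V0-E)) / h_bar
= sqrt(2 * 9.109e-31 * 4.6618e-19) / 1.055e-34
= 8.7353e+09 /m
2*kappa*L = 2 * 8.7353e+09 * 0.6e-9
= 10.4823
T = exp(-10.4823) = 2.802798e-05

2.802798e-05


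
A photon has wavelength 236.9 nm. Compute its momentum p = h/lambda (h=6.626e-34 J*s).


p = h / lambda
= 6.626e-34 / (236.9e-9)
= 6.626e-34 / 2.3690e-07
= 2.7970e-27 kg*m/s

2.7970e-27


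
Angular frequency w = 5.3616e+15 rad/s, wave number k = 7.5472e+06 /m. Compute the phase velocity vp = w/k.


vp = w / k
= 5.3616e+15 / 7.5472e+06
= 7.1041e+08 m/s

7.1041e+08


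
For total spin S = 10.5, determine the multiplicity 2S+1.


Spin multiplicity = 2S + 1
= 2 * 10.5 + 1
= 21.0 + 1
= 22

22


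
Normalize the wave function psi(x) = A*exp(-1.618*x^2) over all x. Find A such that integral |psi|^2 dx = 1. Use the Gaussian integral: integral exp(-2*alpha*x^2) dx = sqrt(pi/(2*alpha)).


integral |psi|^2 dx = A^2 * sqrt(pi/(2*alpha)) = 1
A^2 = sqrt(2*alpha/pi)
= sqrt(2 * 1.618 / pi)
= 1.014914
A = sqrt(1.014914)
= 1.0074

1.0074


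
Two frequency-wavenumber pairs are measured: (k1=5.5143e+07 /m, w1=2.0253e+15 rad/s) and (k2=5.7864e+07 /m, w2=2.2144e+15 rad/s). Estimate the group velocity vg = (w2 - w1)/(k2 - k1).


vg = (w2 - w1) / (k2 - k1)
= (2.2144e+15 - 2.0253e+15) / (5.7864e+07 - 5.5143e+07)
= 1.8910e+14 / 2.7210e+06
= 6.9497e+07 m/s

6.9497e+07


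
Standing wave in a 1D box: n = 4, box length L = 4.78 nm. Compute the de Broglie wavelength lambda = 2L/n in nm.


lambda = 2L / n
= 2 * 4.78 / 4
= 9.56 / 4
= 2.39 nm

2.39


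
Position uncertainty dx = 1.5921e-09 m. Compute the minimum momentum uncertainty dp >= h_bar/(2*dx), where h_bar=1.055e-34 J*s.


dp = h_bar / (2 * dx)
= 1.055e-34 / (2 * 1.5921e-09)
= 1.055e-34 / 3.1842e-09
= 3.3132e-26 kg*m/s

3.3132e-26


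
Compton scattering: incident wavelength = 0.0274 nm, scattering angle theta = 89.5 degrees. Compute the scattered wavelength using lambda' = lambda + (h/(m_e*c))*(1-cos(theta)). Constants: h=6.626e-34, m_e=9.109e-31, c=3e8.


Compton wavelength: h/(m_e*c) = 2.4247e-12 m
d_lambda = 2.4247e-12 * (1 - cos(89.5 deg))
= 2.4247e-12 * 0.991273
= 2.4035e-12 m = 0.002404 nm
lambda' = 0.0274 + 0.002404
= 0.029804 nm

0.029804


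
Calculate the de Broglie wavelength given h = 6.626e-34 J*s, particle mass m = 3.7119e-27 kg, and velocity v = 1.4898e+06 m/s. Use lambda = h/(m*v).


lambda = h / (m * v)
= 6.626e-34 / (3.7119e-27 * 1.4898e+06)
= 6.626e-34 / 5.5300e-21
= 1.1982e-13 m

1.1982e-13


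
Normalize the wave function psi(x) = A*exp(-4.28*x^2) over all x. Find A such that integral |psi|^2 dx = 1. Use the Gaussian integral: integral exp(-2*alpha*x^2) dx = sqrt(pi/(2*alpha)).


integral |psi|^2 dx = A^2 * sqrt(pi/(2*alpha)) = 1
A^2 = sqrt(2*alpha/pi)
= sqrt(2 * 4.28 / pi)
= 1.650676
A = sqrt(1.650676)
= 1.2848

1.2848


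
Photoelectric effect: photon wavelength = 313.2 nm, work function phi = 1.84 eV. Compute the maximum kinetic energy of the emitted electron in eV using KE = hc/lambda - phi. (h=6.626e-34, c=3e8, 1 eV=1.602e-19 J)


E_photon = hc / lambda
= (6.626e-34)(3e8) / (313.2e-9)
= 6.3467e-19 J
= 3.9618 eV
KE = E_photon - phi
= 3.9618 - 1.84
= 2.1218 eV

2.1218


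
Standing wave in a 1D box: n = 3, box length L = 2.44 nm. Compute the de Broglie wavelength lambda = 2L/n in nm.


lambda = 2L / n
= 2 * 2.44 / 3
= 4.88 / 3
= 1.6267 nm

1.6267


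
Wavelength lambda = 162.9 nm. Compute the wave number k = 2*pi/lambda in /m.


k = 2 * pi / lambda
= 6.2832 / (162.9e-9)
= 6.2832 / 1.6290e-07
= 3.8571e+07 /m

3.8571e+07


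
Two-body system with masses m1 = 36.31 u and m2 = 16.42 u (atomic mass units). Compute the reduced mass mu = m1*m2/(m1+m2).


mu = m1 * m2 / (m1 + m2)
= 36.31 * 16.42 / (36.31 + 16.42)
= 596.2102 / 52.73
= 11.3068 u

11.3068


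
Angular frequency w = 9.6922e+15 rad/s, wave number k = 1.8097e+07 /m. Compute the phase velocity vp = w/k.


vp = w / k
= 9.6922e+15 / 1.8097e+07
= 5.3557e+08 m/s

5.3557e+08


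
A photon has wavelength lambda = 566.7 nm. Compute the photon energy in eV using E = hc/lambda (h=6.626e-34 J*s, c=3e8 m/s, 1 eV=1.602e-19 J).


E = hc / lambda
= (6.626e-34)(3e8) / (566.7e-9)
= 1.9878e-25 / 5.6670e-07
= 3.5077e-19 J
Converting to eV: 3.5077e-19 / 1.602e-19
= 2.1896 eV

2.1896


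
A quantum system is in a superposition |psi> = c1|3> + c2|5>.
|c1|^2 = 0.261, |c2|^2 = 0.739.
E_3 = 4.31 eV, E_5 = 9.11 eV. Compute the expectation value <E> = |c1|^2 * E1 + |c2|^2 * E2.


<E> = |c1|^2 * E1 + |c2|^2 * E2
= 0.261 * 4.31 + 0.739 * 9.11
= 1.1249 + 6.7323
= 7.8572 eV

7.8572


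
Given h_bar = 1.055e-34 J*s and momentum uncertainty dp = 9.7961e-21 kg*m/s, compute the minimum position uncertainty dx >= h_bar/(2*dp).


dx = h_bar / (2 * dp)
= 1.055e-34 / (2 * 9.7961e-21)
= 1.055e-34 / 1.9592e-20
= 5.3848e-15 m

5.3848e-15


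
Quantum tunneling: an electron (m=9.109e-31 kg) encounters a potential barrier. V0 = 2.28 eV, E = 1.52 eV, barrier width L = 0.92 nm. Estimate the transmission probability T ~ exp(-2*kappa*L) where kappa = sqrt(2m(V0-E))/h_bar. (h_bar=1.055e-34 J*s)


V0 - E = 0.76 eV = 1.2175e-19 J
kappa = sqrt(2 * m * (V0-E)) / h_bar
= sqrt(2 * 9.109e-31 * 1.2175e-19) / 1.055e-34
= 4.4641e+09 /m
2*kappa*L = 2 * 4.4641e+09 * 0.92e-9
= 8.214
T = exp(-8.214) = 2.708400e-04

2.708400e-04


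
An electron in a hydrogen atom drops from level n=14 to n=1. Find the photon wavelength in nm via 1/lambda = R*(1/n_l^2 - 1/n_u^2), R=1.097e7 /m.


1/lambda = R * (1/n_l^2 - 1/n_u^2)
= 1.097e7 * (1/1^2 - 1/14^2)
= 1.097e7 * (1.0 - 0.005102)
= 1.097e7 * 0.994898
= 1.0914e+07 /m
lambda = 1 / 1.0914e+07 = 91.6252 nm

91.6252


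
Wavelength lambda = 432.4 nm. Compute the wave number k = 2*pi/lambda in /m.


k = 2 * pi / lambda
= 6.2832 / (432.4e-9)
= 6.2832 / 4.3240e-07
= 1.4531e+07 /m

1.4531e+07


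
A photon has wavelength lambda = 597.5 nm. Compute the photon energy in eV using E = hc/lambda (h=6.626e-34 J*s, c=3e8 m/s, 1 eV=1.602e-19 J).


E = hc / lambda
= (6.626e-34)(3e8) / (597.5e-9)
= 1.9878e-25 / 5.9750e-07
= 3.3269e-19 J
Converting to eV: 3.3269e-19 / 1.602e-19
= 2.0767 eV

2.0767


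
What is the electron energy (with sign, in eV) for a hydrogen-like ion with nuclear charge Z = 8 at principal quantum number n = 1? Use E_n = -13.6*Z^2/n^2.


E_n = -13.6 * Z^2 / n^2
= -13.6 * 8^2 / 1^2
= -13.6 * 64 / 1
= -870.4 eV

-870.4


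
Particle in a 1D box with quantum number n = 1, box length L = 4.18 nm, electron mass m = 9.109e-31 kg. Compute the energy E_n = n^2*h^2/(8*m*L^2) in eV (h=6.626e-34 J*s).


E = n^2 * h^2 / (8 * m * L^2)
= 1^2 * (6.626e-34)^2 / (8 * 9.109e-31 * (4.18e-9)^2)
= 1 * 4.3904e-67 / (8 * 9.109e-31 * 1.7472e-17)
= 3.4482e-21 J
= 0.0215 eV

0.0215


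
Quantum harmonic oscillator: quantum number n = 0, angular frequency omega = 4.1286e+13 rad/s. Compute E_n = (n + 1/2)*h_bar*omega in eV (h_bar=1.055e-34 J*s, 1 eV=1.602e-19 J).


E = (n + 1/2) * h_bar * omega
= (0 + 0.5) * 1.055e-34 * 4.1286e+13
= 0.5 * 4.3557e-21
= 2.1778e-21 J
= 0.0136 eV

0.0136


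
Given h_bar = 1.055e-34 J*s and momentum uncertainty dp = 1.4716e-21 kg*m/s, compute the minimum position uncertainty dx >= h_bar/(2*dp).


dx = h_bar / (2 * dp)
= 1.055e-34 / (2 * 1.4716e-21)
= 1.055e-34 / 2.9432e-21
= 3.5845e-14 m

3.5845e-14


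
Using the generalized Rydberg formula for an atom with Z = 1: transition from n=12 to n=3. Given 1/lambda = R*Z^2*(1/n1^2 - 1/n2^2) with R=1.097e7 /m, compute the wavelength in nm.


1/lambda = R * Z^2 * (1/n1^2 - 1/n2^2)
= 1.097e7 * 1^2 * (1/3^2 - 1/12^2)
= 1.097e7 * 1 * (0.111111 - 0.006944)
= 1.1427e+06 /m
lambda = 1 / 1.1427e+06
= 875.1139 nm

875.1139


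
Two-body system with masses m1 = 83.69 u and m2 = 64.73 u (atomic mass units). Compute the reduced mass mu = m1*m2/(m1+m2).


mu = m1 * m2 / (m1 + m2)
= 83.69 * 64.73 / (83.69 + 64.73)
= 5417.2537 / 148.42
= 36.4995 u

36.4995


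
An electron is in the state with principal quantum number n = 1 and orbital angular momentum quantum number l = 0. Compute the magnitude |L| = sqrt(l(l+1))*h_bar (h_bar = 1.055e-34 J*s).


L = sqrt(l*(l+1)) * h_bar
= sqrt(0 * 1) * 1.055e-34
= sqrt(0) * 1.055e-34
= 0.0 * 1.055e-34
= 0.0000e+00 J*s

0.0000e+00


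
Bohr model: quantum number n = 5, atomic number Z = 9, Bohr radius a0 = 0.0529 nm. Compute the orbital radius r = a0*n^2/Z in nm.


r = a0 * n^2 / Z
= 0.0529 * 5^2 / 9
= 0.0529 * 25 / 9
= 0.1469 nm

0.1469


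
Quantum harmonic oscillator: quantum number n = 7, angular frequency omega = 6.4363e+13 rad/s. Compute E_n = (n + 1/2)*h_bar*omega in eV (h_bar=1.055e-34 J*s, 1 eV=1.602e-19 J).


E = (n + 1/2) * h_bar * omega
= (7 + 0.5) * 1.055e-34 * 6.4363e+13
= 7.5 * 6.7903e-21
= 5.0927e-20 J
= 0.3179 eV

0.3179


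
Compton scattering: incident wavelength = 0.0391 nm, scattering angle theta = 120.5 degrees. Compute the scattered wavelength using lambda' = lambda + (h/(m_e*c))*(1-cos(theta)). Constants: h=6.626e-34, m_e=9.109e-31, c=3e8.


Compton wavelength: h/(m_e*c) = 2.4247e-12 m
d_lambda = 2.4247e-12 * (1 - cos(120.5 deg))
= 2.4247e-12 * 1.507538
= 3.6553e-12 m = 0.003655 nm
lambda' = 0.0391 + 0.003655
= 0.042755 nm

0.042755


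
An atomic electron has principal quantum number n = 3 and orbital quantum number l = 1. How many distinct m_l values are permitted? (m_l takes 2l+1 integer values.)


m_l ranges from -l to +l in integer steps
So m_l goes from -1 to +1
Count = 2l + 1 = 2*1 + 1
= 3

3


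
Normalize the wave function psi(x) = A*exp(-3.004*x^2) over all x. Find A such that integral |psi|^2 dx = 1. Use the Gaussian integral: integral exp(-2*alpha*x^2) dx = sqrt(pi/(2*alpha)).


integral |psi|^2 dx = A^2 * sqrt(pi/(2*alpha)) = 1
A^2 = sqrt(2*alpha/pi)
= sqrt(2 * 3.004 / pi)
= 1.382898
A = sqrt(1.382898)
= 1.176

1.176


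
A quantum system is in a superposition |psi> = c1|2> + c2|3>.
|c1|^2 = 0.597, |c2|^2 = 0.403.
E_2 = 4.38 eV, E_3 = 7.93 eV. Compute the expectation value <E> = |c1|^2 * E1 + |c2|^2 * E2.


<E> = |c1|^2 * E1 + |c2|^2 * E2
= 0.597 * 4.38 + 0.403 * 7.93
= 2.6149 + 3.1958
= 5.8106 eV

5.8106


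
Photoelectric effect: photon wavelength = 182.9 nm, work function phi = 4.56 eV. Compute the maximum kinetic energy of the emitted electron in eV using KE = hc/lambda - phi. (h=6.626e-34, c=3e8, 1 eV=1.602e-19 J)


E_photon = hc / lambda
= (6.626e-34)(3e8) / (182.9e-9)
= 1.0868e-18 J
= 6.7842 eV
KE = E_photon - phi
= 6.7842 - 4.56
= 2.2242 eV

2.2242


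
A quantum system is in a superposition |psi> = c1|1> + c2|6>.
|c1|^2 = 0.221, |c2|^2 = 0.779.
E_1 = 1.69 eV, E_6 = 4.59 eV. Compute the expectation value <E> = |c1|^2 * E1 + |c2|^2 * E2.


<E> = |c1|^2 * E1 + |c2|^2 * E2
= 0.221 * 1.69 + 0.779 * 4.59
= 0.3735 + 3.5756
= 3.9491 eV

3.9491


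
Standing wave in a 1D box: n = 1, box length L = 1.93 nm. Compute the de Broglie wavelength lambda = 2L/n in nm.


lambda = 2L / n
= 2 * 1.93 / 1
= 3.86 / 1
= 3.86 nm

3.86


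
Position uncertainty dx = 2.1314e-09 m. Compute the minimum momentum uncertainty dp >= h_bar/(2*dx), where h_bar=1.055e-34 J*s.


dp = h_bar / (2 * dx)
= 1.055e-34 / (2 * 2.1314e-09)
= 1.055e-34 / 4.2628e-09
= 2.4749e-26 kg*m/s

2.4749e-26


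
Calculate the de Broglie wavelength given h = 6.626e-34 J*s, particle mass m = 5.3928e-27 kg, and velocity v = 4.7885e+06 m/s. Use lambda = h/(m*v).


lambda = h / (m * v)
= 6.626e-34 / (5.3928e-27 * 4.7885e+06)
= 6.626e-34 / 2.5823e-20
= 2.5659e-14 m

2.5659e-14


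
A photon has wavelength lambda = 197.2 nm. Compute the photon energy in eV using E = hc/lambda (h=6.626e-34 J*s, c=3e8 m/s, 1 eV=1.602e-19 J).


E = hc / lambda
= (6.626e-34)(3e8) / (197.2e-9)
= 1.9878e-25 / 1.9720e-07
= 1.0080e-18 J
Converting to eV: 1.0080e-18 / 1.602e-19
= 6.2922 eV

6.2922


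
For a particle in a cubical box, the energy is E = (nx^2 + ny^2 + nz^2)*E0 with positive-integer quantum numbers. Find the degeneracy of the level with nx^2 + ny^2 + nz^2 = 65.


Enumerate all (nx, ny, nz) with nx^2 + ny^2 + nz^2 = 65:
(2,5,6)
(2,6,5)
(5,2,6)
(5,6,2)
(6,2,5)
(6,5,2)
Total degeneracy = 6

6


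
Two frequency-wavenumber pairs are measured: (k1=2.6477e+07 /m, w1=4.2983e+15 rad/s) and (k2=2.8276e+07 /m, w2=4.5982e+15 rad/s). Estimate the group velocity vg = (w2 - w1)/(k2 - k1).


vg = (w2 - w1) / (k2 - k1)
= (4.5982e+15 - 4.2983e+15) / (2.8276e+07 - 2.6477e+07)
= 2.9990e+14 / 1.7990e+06
= 1.6670e+08 m/s

1.6670e+08


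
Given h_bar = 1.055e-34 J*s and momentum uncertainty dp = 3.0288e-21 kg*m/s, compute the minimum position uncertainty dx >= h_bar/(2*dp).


dx = h_bar / (2 * dp)
= 1.055e-34 / (2 * 3.0288e-21)
= 1.055e-34 / 6.0576e-21
= 1.7416e-14 m

1.7416e-14


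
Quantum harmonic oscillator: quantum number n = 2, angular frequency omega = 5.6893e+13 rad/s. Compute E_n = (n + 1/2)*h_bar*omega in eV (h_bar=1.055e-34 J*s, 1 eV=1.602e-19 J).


E = (n + 1/2) * h_bar * omega
= (2 + 0.5) * 1.055e-34 * 5.6893e+13
= 2.5 * 6.0022e-21
= 1.5006e-20 J
= 0.0937 eV

0.0937


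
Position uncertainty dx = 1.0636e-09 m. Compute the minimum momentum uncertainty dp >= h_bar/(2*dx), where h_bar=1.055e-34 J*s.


dp = h_bar / (2 * dx)
= 1.055e-34 / (2 * 1.0636e-09)
= 1.055e-34 / 2.1272e-09
= 4.9596e-26 kg*m/s

4.9596e-26


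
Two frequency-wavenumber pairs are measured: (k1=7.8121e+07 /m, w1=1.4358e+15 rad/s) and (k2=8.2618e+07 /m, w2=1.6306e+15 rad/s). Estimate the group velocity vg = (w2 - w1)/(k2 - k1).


vg = (w2 - w1) / (k2 - k1)
= (1.6306e+15 - 1.4358e+15) / (8.2618e+07 - 7.8121e+07)
= 1.9480e+14 / 4.4970e+06
= 4.3318e+07 m/s

4.3318e+07


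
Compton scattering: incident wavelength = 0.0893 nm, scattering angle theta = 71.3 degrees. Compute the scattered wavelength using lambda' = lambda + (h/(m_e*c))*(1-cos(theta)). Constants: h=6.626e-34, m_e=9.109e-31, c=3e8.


Compton wavelength: h/(m_e*c) = 2.4247e-12 m
d_lambda = 2.4247e-12 * (1 - cos(71.3 deg))
= 2.4247e-12 * 0.679387
= 1.6473e-12 m = 0.001647 nm
lambda' = 0.0893 + 0.001647
= 0.090947 nm

0.090947


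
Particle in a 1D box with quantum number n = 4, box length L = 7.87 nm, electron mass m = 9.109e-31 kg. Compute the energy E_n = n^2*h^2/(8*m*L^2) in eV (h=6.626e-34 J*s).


E = n^2 * h^2 / (8 * m * L^2)
= 4^2 * (6.626e-34)^2 / (8 * 9.109e-31 * (7.87e-9)^2)
= 16 * 4.3904e-67 / (8 * 9.109e-31 * 6.1937e-17)
= 1.5564e-20 J
= 0.0972 eV

0.0972


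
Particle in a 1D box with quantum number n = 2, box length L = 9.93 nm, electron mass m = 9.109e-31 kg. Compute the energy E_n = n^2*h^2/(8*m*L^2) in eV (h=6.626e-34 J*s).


E = n^2 * h^2 / (8 * m * L^2)
= 2^2 * (6.626e-34)^2 / (8 * 9.109e-31 * (9.93e-9)^2)
= 4 * 4.3904e-67 / (8 * 9.109e-31 * 9.8605e-17)
= 2.4440e-21 J
= 0.0153 eV

0.0153


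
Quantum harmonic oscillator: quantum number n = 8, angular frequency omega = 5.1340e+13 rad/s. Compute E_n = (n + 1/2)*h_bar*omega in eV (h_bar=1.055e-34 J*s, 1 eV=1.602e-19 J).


E = (n + 1/2) * h_bar * omega
= (8 + 0.5) * 1.055e-34 * 5.1340e+13
= 8.5 * 5.4164e-21
= 4.6039e-20 J
= 0.2874 eV

0.2874


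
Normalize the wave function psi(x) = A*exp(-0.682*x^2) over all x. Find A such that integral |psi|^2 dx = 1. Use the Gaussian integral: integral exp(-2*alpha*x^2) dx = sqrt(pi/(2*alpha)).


integral |psi|^2 dx = A^2 * sqrt(pi/(2*alpha)) = 1
A^2 = sqrt(2*alpha/pi)
= sqrt(2 * 0.682 / pi)
= 0.658919
A = sqrt(0.658919)
= 0.8117

0.8117


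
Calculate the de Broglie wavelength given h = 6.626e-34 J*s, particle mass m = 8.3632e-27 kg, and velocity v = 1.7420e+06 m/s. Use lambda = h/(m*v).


lambda = h / (m * v)
= 6.626e-34 / (8.3632e-27 * 1.7420e+06)
= 6.626e-34 / 1.4569e-20
= 4.5481e-14 m

4.5481e-14


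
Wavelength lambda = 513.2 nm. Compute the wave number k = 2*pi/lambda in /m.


k = 2 * pi / lambda
= 6.2832 / (513.2e-9)
= 6.2832 / 5.1320e-07
= 1.2243e+07 /m

1.2243e+07


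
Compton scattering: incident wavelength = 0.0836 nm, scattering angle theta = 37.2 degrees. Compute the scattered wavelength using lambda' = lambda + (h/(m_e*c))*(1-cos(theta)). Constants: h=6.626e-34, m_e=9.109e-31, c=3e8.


Compton wavelength: h/(m_e*c) = 2.4247e-12 m
d_lambda = 2.4247e-12 * (1 - cos(37.2 deg))
= 2.4247e-12 * 0.20347
= 4.9336e-13 m = 0.000493 nm
lambda' = 0.0836 + 0.000493
= 0.084093 nm

0.084093


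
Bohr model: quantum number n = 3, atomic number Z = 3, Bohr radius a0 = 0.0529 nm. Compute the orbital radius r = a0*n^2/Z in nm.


r = a0 * n^2 / Z
= 0.0529 * 3^2 / 3
= 0.0529 * 9 / 3
= 0.1587 nm

0.1587


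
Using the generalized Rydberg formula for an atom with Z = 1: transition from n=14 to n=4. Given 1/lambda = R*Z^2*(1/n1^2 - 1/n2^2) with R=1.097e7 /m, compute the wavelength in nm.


1/lambda = R * Z^2 * (1/n1^2 - 1/n2^2)
= 1.097e7 * 1^2 * (1/4^2 - 1/14^2)
= 1.097e7 * 1 * (0.0625 - 0.005102)
= 6.2966e+05 /m
lambda = 1 / 6.2966e+05
= 1588.1698 nm

1588.1698


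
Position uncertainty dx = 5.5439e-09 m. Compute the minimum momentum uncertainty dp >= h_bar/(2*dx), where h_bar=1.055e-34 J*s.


dp = h_bar / (2 * dx)
= 1.055e-34 / (2 * 5.5439e-09)
= 1.055e-34 / 1.1088e-08
= 9.5150e-27 kg*m/s

9.5150e-27


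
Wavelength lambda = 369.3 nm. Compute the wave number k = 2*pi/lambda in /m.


k = 2 * pi / lambda
= 6.2832 / (369.3e-9)
= 6.2832 / 3.6930e-07
= 1.7014e+07 /m

1.7014e+07


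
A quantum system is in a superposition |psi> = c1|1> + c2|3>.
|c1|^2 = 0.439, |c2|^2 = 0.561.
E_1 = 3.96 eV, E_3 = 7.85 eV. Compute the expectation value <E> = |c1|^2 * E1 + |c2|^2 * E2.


<E> = |c1|^2 * E1 + |c2|^2 * E2
= 0.439 * 3.96 + 0.561 * 7.85
= 1.7384 + 4.4039
= 6.1423 eV

6.1423


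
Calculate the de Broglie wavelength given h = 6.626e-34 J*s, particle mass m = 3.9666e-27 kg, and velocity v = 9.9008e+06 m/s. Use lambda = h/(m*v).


lambda = h / (m * v)
= 6.626e-34 / (3.9666e-27 * 9.9008e+06)
= 6.626e-34 / 3.9273e-20
= 1.6872e-14 m

1.6872e-14


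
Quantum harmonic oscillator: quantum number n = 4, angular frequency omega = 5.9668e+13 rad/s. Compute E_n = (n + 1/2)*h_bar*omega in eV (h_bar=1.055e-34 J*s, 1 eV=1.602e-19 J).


E = (n + 1/2) * h_bar * omega
= (4 + 0.5) * 1.055e-34 * 5.9668e+13
= 4.5 * 6.2950e-21
= 2.8327e-20 J
= 0.1768 eV

0.1768


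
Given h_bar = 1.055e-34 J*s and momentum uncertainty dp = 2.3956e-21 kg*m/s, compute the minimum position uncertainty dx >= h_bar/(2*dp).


dx = h_bar / (2 * dp)
= 1.055e-34 / (2 * 2.3956e-21)
= 1.055e-34 / 4.7912e-21
= 2.2020e-14 m

2.2020e-14


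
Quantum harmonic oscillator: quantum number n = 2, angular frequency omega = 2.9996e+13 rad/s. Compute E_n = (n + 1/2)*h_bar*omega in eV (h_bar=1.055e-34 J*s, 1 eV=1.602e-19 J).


E = (n + 1/2) * h_bar * omega
= (2 + 0.5) * 1.055e-34 * 2.9996e+13
= 2.5 * 3.1646e-21
= 7.9114e-21 J
= 0.0494 eV

0.0494


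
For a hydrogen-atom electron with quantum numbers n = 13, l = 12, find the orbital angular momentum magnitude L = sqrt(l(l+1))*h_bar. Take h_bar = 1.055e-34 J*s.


L = sqrt(l*(l+1)) * h_bar
= sqrt(12 * 13) * 1.055e-34
= sqrt(156) * 1.055e-34
= 12.49 * 1.055e-34
= 1.3177e-33 J*s

1.3177e-33


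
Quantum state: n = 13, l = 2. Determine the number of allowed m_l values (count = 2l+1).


m_l ranges from -l to +l in integer steps
So m_l goes from -2 to +2
Count = 2l + 1 = 2*2 + 1
= 5

5


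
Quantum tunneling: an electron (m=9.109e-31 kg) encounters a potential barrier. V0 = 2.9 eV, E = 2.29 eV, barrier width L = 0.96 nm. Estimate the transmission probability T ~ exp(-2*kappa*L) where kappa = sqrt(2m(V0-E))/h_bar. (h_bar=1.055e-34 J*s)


V0 - E = 0.61 eV = 9.7722e-20 J
kappa = sqrt(2 * m * (V0-E)) / h_bar
= sqrt(2 * 9.109e-31 * 9.7722e-20) / 1.055e-34
= 3.9994e+09 /m
2*kappa*L = 2 * 3.9994e+09 * 0.96e-9
= 7.6788
T = exp(-7.6788) = 4.625138e-04

4.625138e-04


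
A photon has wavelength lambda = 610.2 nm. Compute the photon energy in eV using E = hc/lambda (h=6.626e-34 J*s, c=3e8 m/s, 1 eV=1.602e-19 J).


E = hc / lambda
= (6.626e-34)(3e8) / (610.2e-9)
= 1.9878e-25 / 6.1020e-07
= 3.2576e-19 J
Converting to eV: 3.2576e-19 / 1.602e-19
= 2.0335 eV

2.0335


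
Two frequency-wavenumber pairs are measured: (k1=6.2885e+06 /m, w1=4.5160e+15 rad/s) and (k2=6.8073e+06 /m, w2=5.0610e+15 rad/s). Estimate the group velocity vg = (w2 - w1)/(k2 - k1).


vg = (w2 - w1) / (k2 - k1)
= (5.0610e+15 - 4.5160e+15) / (6.8073e+06 - 6.2885e+06)
= 5.4500e+14 / 5.1880e+05
= 1.0505e+09 m/s

1.0505e+09
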